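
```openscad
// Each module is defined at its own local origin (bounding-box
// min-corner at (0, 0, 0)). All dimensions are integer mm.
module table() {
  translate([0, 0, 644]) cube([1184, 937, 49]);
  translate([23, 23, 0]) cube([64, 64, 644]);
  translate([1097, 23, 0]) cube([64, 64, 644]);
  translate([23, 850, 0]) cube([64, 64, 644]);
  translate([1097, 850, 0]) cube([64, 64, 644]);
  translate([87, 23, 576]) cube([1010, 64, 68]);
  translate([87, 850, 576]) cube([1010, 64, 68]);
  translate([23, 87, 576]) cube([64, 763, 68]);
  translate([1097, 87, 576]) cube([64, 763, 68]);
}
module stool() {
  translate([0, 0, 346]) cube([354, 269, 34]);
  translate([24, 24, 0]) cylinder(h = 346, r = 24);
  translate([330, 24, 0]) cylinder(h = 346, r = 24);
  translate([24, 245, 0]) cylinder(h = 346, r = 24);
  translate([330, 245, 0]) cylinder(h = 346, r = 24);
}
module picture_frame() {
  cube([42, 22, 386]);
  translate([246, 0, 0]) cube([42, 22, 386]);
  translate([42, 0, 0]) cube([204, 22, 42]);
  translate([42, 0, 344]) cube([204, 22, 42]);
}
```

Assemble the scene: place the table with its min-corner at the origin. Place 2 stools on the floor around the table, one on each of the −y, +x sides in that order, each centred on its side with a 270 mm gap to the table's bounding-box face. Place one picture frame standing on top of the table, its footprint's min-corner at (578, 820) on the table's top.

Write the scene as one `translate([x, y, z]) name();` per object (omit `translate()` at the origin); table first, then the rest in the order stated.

table();
translate([415, -539, 0]) stool();
translate([1454, 334, 0]) stool();
translate([578, 820, 693]) picture_frame();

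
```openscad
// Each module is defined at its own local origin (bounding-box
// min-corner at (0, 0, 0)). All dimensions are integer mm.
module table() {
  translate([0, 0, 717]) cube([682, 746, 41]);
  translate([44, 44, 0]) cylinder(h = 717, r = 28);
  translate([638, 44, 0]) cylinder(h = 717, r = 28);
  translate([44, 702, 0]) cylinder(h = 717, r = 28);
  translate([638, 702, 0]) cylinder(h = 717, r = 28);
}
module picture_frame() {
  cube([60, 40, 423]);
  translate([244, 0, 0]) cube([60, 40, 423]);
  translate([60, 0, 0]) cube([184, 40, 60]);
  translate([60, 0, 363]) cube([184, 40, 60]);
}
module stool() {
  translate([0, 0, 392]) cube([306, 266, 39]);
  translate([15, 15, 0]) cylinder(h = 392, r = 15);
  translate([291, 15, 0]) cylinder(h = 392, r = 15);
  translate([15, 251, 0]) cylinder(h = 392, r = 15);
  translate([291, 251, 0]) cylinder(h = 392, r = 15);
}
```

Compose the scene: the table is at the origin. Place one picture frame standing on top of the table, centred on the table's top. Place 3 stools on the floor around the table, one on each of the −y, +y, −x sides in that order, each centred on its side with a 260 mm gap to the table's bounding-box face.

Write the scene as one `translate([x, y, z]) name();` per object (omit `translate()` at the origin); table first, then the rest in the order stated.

table();
translate([189, 353, 758]) picture_frame();
translate([188, -526, 0]) stool();
translate([188, 1006, 0]) stool();
translate([-566, 240, 0]) stool();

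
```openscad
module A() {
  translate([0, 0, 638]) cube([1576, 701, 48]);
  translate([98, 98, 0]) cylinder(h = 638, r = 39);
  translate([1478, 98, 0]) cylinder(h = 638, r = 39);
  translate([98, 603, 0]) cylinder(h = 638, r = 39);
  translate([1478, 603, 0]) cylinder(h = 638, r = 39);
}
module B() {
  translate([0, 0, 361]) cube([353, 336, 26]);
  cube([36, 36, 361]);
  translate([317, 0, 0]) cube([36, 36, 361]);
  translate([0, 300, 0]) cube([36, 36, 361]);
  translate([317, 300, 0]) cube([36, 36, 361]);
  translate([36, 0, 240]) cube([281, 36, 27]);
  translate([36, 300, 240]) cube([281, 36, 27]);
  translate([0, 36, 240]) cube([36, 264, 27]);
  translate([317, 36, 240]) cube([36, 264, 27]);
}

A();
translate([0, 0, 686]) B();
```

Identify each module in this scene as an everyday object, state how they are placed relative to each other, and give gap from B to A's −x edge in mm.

A is a table. B is a stool. The stool is on top of the table. The gap from the stool to the table's −x edge is 0 mm.

The stool's min-x is at 0; the table's min-x is 0; gap = 0 mm.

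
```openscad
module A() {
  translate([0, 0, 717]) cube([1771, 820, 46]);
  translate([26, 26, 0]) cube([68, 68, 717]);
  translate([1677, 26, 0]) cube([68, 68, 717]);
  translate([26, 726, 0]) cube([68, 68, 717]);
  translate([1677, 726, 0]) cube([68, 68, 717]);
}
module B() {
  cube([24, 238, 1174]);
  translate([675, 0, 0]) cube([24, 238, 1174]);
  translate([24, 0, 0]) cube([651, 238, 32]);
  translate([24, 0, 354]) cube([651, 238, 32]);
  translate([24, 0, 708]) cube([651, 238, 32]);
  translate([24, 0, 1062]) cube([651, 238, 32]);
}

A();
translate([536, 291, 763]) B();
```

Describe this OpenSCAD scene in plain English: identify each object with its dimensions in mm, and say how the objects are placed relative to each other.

A is a table with a 1771×820 mm rectangular top, 46 mm thick, top surface at z = 763 mm, supported by four 68×68 mm square legs, each inset 26 mm from the nearest pair of top edges, running from the floor.

B is a bookshelf 699 mm wide overall, 238 mm deep and 1174 mm tall. The two sides are 24 mm thick vertical panels. 4 horizontal shelves of 32 mm thickness span between the inner faces of the sides; the lowest shelf sits on the floor and shelves are stacked with a clear vertical gap of 322 mm between each pair.

The bookshelf is on top of the table, centred.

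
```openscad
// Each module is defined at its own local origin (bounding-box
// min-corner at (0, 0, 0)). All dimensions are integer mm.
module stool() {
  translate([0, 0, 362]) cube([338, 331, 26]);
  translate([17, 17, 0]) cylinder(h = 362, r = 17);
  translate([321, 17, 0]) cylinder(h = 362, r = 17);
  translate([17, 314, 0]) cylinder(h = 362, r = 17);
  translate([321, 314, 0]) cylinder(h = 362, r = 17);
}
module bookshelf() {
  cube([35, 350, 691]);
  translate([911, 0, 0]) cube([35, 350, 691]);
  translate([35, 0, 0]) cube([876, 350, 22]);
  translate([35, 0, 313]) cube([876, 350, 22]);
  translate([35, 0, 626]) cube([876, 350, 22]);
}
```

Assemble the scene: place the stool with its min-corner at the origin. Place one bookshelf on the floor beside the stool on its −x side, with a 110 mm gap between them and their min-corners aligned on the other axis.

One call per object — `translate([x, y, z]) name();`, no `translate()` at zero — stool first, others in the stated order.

stool();
translate([-1056, 0, 0]) bookshelf();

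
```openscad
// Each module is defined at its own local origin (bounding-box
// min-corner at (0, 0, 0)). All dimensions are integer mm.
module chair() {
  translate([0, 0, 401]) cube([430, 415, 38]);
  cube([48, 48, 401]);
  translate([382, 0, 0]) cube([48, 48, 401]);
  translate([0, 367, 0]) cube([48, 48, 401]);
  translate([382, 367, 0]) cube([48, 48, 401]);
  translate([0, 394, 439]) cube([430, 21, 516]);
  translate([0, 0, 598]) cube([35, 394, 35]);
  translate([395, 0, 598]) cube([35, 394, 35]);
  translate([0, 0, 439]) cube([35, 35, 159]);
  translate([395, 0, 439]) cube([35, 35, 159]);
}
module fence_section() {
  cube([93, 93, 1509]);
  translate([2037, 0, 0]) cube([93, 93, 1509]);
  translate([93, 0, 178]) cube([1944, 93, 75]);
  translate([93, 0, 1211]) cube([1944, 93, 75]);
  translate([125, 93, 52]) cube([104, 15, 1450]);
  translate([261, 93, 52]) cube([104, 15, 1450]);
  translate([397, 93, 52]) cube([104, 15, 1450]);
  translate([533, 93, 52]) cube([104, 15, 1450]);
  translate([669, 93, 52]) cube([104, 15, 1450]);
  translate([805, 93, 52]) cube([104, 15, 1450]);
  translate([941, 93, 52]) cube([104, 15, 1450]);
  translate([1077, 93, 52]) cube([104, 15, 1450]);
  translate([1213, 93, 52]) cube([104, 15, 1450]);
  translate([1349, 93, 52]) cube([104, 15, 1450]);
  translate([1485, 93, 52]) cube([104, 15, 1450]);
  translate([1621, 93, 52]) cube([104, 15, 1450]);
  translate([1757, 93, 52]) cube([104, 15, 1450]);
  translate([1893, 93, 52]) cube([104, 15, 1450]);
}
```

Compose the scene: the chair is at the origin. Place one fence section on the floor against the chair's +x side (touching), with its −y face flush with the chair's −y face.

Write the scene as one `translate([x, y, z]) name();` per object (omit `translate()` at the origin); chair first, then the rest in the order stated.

chair();
translate([430, 0, 0]) fence_section();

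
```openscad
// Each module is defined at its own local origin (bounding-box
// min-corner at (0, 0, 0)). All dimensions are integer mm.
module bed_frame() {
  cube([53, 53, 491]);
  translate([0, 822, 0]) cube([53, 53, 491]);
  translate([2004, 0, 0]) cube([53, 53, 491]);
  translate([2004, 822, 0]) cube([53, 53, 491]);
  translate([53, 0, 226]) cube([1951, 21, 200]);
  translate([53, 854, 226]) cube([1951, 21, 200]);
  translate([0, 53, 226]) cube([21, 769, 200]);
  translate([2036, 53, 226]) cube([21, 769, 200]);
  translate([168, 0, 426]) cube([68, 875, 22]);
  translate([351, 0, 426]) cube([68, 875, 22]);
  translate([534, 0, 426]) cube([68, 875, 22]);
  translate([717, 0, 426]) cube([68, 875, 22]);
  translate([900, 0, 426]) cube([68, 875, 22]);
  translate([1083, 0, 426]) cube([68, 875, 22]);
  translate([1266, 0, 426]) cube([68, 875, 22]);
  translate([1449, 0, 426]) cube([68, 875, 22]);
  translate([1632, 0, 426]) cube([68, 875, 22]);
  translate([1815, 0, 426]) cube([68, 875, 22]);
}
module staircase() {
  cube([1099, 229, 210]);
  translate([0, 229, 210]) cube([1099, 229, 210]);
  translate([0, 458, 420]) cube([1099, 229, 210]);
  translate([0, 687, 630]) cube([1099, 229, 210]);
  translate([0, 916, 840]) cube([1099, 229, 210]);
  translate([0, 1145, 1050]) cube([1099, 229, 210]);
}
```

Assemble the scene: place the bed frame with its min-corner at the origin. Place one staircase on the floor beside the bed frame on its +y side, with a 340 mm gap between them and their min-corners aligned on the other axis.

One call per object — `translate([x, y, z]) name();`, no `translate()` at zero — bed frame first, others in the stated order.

bed_frame();
translate([0, 1215, 0]) staircase();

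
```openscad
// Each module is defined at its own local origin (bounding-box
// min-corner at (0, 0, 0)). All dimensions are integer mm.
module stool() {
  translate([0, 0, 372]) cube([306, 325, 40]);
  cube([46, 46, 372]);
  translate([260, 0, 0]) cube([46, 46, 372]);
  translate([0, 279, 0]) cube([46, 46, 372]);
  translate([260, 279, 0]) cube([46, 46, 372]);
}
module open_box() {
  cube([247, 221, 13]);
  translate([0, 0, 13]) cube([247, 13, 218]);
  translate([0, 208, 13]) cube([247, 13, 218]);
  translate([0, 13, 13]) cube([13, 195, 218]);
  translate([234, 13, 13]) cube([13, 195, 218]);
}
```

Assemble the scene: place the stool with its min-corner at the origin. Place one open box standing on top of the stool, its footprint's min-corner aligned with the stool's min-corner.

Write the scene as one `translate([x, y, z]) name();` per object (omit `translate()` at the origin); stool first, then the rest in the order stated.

stool();
translate([0, 0, 412]) open_box();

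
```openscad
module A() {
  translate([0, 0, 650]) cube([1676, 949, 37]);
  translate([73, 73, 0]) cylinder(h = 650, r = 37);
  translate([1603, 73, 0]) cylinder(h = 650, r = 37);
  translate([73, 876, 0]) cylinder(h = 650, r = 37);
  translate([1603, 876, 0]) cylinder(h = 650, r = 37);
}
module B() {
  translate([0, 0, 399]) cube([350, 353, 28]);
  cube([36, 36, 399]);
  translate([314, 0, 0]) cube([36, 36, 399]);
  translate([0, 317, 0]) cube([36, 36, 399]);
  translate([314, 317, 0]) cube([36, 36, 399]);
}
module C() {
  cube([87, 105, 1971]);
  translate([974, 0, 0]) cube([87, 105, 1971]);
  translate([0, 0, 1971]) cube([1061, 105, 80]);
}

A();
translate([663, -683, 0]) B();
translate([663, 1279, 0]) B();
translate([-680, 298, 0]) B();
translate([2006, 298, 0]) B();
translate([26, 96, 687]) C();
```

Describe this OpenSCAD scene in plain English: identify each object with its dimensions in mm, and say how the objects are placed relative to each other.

A is a table with a 1676×949 mm rectangular top, 37 mm thick, top surface at z = 687 mm, supported by four round legs of 74 mm diameter, each leg's bounding box inset 36 mm from the nearest pair of top edges, running from the floor.

B is a four-legged stool. The seat is 350×353 mm, 28 mm thick, top at z = 427 mm. It stands on four square legs, each 36×36 mm in cross-section, from z = 0 to the seat underside, each flush with a corner of the seat.

C is a door frame. The clear opening is 887 mm wide and 1971 mm high. Two 87 mm wide jambs, 105 mm deep, stand either side of the opening from the floor to the top of the opening. A 80 mm thick head sits across the top of both jambs, spanning the full outside width of the frame.

Four stools sit around the table at the −y, +y, −x, +x sides. The door frame is on top of the table.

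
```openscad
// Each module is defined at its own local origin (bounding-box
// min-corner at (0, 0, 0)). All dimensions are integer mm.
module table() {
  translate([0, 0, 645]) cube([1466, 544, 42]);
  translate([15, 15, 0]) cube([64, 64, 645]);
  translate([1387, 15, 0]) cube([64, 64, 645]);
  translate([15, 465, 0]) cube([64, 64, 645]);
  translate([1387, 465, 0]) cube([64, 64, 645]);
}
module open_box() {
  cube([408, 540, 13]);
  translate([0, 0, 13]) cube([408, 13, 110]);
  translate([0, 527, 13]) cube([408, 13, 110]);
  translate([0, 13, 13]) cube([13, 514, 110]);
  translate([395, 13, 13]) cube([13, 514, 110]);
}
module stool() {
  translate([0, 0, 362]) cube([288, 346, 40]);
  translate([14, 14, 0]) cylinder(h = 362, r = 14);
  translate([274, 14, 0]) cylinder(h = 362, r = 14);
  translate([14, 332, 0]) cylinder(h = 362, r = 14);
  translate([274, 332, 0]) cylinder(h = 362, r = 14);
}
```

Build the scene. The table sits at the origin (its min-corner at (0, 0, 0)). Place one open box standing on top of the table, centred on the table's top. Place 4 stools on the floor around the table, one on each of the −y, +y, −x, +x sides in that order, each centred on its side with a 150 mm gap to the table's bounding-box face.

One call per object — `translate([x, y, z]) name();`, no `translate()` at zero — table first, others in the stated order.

table();
translate([529, 2, 687]) open_box();
translate([589, -496, 0]) stool();
translate([589, 694, 0]) stool();
translate([-438, 99, 0]) stool();
translate([1616, 99, 0]) stool();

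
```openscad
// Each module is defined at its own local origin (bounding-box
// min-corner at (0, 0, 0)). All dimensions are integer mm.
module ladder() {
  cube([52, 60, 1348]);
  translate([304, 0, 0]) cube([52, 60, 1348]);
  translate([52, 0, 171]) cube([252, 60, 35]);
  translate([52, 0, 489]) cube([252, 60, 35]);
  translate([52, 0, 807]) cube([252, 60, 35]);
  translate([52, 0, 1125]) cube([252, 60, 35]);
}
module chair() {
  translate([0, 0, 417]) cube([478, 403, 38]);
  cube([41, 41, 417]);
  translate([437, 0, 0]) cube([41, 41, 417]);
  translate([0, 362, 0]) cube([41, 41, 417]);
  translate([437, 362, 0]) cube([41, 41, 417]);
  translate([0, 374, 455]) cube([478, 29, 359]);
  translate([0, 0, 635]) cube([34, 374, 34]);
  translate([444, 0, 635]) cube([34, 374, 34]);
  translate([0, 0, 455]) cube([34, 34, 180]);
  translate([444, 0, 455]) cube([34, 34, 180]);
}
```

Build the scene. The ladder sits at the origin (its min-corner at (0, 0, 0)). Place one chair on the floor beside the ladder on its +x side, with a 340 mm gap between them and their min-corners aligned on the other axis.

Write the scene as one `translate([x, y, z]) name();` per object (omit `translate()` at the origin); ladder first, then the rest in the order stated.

ladder();
translate([696, 0, 0]) chair();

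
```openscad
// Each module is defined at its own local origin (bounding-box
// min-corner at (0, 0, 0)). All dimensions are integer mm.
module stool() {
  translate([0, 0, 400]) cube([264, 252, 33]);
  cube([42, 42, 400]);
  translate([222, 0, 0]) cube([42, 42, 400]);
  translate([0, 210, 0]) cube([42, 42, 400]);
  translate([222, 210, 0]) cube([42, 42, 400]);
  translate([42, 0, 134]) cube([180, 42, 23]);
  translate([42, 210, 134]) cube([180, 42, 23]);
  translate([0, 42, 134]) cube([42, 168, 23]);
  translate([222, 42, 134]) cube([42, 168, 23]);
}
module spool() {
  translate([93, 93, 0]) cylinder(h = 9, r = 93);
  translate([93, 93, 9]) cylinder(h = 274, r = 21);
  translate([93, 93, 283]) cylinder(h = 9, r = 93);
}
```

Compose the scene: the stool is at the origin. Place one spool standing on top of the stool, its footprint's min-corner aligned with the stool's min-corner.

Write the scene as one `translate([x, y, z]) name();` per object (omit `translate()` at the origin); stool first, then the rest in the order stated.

stool();
translate([0, 0, 433]) spool();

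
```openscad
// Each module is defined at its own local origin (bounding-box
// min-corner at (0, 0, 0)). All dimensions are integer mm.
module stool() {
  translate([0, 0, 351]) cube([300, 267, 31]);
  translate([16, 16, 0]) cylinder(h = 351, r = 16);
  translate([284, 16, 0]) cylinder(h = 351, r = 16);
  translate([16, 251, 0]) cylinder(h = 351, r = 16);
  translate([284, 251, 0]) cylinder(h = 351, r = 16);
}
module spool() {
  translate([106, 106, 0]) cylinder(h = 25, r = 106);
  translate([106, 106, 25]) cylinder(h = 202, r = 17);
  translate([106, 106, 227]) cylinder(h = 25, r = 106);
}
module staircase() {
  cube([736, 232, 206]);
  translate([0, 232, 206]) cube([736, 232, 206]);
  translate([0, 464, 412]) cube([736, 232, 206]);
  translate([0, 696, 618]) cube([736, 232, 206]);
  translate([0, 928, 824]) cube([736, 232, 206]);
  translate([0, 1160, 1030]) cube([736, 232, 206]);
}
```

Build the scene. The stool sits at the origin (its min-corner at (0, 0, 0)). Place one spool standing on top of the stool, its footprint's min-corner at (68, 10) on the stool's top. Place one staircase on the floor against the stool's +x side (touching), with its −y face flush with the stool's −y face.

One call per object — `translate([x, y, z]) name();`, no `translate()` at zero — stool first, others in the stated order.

stool();
translate([68, 10, 382]) spool();
translate([300, 0, 0]) staircase();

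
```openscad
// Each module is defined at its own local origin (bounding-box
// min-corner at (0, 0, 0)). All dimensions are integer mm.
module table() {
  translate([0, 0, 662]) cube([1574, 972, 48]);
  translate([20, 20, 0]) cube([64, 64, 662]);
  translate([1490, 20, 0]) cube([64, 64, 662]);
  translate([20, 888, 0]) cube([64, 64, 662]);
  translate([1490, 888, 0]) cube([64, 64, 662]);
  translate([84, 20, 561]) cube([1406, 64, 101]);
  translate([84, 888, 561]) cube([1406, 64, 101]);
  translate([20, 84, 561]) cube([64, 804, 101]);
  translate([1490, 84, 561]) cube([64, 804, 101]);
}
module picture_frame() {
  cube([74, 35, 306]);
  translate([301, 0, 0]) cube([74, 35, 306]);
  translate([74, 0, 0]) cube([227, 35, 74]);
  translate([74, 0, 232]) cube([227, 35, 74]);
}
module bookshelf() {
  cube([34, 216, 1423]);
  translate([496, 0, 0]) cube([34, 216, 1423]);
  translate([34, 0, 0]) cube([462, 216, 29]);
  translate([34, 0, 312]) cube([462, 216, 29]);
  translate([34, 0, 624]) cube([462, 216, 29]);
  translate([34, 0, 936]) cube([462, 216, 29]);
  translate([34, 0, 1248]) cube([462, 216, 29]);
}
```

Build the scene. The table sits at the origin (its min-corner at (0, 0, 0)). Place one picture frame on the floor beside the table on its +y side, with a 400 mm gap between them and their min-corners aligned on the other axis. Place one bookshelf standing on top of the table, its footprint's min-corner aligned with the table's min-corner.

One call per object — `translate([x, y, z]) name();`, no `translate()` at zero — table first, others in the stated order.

table();
translate([0, 1372, 0]) picture_frame();
translate([0, 0, 710]) bookshelf();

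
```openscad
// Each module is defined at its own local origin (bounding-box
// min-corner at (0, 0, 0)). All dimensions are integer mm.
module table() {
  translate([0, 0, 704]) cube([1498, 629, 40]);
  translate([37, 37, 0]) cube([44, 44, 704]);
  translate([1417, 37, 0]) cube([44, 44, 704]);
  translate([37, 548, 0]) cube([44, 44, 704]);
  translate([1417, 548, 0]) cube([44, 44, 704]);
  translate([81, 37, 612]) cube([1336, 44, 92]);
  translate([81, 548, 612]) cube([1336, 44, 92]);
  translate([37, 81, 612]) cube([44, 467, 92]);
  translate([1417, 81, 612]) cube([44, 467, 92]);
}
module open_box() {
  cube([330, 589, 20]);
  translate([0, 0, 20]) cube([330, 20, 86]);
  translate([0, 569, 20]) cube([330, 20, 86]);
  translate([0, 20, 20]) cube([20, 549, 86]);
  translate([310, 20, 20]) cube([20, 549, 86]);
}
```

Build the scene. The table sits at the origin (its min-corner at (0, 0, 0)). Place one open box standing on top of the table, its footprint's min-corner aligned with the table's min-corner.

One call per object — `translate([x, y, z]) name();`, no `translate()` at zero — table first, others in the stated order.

table();
translate([0, 0, 744]) open_box();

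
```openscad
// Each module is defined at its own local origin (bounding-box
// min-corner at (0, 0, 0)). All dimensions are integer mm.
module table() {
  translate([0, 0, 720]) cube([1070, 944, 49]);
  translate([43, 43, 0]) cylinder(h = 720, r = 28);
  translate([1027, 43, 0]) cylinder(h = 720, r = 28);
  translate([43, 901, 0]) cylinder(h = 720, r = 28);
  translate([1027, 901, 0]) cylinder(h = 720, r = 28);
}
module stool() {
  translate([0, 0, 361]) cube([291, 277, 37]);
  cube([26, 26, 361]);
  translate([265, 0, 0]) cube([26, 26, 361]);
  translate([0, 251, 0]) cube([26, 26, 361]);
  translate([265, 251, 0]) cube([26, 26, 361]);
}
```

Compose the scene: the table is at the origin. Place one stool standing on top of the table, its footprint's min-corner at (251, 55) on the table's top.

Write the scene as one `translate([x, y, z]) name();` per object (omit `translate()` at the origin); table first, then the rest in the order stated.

table();
translate([251, 55, 769]) stool();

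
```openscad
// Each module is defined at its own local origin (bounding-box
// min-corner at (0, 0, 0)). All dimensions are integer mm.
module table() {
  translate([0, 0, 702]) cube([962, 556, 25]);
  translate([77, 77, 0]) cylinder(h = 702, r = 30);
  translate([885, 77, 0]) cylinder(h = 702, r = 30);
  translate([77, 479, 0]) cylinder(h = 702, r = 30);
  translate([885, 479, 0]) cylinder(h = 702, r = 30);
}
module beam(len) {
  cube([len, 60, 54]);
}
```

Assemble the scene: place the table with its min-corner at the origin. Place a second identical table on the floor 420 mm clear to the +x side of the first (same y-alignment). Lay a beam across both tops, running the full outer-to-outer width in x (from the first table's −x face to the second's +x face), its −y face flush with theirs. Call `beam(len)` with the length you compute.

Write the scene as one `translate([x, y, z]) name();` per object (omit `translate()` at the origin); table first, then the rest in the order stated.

table();
translate([1382, 0, 0]) table();
translate([0, 0, 727]) beam(2344);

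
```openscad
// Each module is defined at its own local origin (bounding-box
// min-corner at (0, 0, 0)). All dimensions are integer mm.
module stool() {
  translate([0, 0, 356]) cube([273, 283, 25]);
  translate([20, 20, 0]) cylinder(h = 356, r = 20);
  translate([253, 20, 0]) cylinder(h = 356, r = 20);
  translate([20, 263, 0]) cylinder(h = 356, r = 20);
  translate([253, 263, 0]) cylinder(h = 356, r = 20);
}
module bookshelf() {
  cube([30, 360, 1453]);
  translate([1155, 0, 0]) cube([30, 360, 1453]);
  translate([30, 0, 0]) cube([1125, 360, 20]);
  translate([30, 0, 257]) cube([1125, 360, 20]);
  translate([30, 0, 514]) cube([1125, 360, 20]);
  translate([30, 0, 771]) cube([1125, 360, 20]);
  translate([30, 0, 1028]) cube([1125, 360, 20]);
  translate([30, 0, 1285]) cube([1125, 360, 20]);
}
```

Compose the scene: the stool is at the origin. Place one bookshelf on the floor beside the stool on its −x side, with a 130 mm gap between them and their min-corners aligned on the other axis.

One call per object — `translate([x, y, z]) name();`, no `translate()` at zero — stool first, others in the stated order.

stool();
translate([-1315, 0, 0]) bookshelf();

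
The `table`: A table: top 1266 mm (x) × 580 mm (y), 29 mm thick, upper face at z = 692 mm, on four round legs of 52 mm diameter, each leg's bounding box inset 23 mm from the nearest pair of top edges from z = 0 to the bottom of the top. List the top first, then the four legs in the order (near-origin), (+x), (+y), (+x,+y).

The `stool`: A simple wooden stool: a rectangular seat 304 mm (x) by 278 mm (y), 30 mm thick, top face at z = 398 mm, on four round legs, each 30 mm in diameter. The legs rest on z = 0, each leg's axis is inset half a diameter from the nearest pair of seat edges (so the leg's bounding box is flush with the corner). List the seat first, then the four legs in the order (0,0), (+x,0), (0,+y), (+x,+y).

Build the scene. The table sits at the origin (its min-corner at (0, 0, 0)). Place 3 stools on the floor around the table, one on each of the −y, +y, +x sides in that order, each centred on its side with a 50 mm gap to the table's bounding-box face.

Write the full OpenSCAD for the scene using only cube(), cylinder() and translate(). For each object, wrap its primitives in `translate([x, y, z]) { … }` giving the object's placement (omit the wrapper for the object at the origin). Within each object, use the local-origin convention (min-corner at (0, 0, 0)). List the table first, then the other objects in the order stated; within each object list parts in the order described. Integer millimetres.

translate([0, 0, 663]) cube([1266, 580, 29]);
translate([49, 49, 0]) cylinder(h = 663, r = 26);
translate([1217, 49, 0]) cylinder(h = 663, r = 26);
translate([49, 531, 0]) cylinder(h = 663, r = 26);
translate([1217, 531, 0]) cylinder(h = 663, r = 26);
translate([481, -328, 0]) {
  translate([0, 0, 368]) cube([304, 278, 30]);
  translate([15, 15, 0]) cylinder(h = 368, r = 15);
  translate([289, 15, 0]) cylinder(h = 368, r = 15);
  translate([15, 263, 0]) cylinder(h = 368, r = 15);
  translate([289, 263, 0]) cylinder(h = 368, r = 15);
}
translate([481, 630, 0]) {
  translate([0, 0, 368]) cube([304, 278, 30]);
  translate([15, 15, 0]) cylinder(h = 368, r = 15);
  translate([289, 15, 0]) cylinder(h = 368, r = 15);
  translate([15, 263, 0]) cylinder(h = 368, r = 15);
  translate([289, 263, 0]) cylinder(h = 368, r = 15);
}
translate([1316, 151, 0]) {
  translate([0, 0, 368]) cube([304, 278, 30]);
  translate([15, 15, 0]) cylinder(h = 368, r = 15);
  translate([289, 15, 0]) cylinder(h = 368, r = 15);
  translate([15, 263, 0]) cylinder(h = 368, r = 15);
  translate([289, 263, 0]) cylinder(h = 368, r = 15);
}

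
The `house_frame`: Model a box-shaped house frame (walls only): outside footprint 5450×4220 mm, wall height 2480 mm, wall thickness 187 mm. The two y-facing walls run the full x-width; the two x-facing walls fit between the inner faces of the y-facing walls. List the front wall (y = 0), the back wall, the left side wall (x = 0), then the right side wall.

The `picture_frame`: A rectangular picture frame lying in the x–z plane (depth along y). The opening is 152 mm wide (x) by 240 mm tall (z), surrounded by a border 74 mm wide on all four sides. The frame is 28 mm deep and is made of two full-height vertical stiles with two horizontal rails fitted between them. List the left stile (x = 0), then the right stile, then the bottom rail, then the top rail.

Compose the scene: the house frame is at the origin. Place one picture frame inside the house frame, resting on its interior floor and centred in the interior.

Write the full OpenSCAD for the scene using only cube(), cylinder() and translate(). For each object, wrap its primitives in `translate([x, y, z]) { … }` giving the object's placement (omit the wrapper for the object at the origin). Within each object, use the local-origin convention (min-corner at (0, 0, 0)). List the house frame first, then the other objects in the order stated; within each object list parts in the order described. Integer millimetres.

cube([5450, 187, 2480]);
translate([0, 4033, 0]) cube([5450, 187, 2480]);
translate([0, 187, 0]) cube([187, 3846, 2480]);
translate([5263, 187, 0]) cube([187, 3846, 2480]);
translate([2575, 2096, 0]) {
  cube([74, 28, 388]);
  translate([226, 0, 0]) cube([74, 28, 388]);
  translate([74, 0, 0]) cube([152, 28, 74]);
  translate([74, 0, 314]) cube([152, 28, 74]);
}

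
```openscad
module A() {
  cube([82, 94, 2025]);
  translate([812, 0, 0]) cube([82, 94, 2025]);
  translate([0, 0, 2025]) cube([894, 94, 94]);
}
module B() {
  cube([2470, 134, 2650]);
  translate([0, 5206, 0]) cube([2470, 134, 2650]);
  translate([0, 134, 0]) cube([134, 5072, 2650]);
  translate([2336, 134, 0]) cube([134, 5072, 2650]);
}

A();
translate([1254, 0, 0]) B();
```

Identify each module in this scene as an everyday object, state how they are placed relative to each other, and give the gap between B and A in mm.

A is a door frame. B is a house frame. The house frame is on the floor beside the door frame on its +x side. The gap between the house frame and the door frame is 360 mm.

The house frame's nearest face is 360 mm from the door frame's +x face.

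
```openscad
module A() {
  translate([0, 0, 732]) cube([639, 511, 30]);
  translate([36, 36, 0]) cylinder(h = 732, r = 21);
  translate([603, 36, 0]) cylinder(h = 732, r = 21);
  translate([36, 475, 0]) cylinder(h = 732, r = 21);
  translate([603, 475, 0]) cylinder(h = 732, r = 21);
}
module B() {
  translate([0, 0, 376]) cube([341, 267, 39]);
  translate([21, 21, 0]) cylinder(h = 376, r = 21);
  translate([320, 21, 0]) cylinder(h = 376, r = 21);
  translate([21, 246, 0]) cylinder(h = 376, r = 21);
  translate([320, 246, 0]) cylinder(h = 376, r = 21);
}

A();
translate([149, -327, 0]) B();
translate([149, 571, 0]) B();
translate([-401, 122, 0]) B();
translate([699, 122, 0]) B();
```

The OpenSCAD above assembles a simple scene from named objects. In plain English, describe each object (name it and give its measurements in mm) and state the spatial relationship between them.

A is a table: top 639 mm (x) × 511 mm (y), 30 mm thick, upper face at z = 762 mm, on four round legs of 42 mm diameter, each leg's bounding box inset 15 mm from the nearest pair of top edges, running from z = 0 to the bottom of the top.

B is a four-legged stool. The seat is a 341×267×39 mm slab whose top surface is at z = 415 mm; four round legs, each 42 mm in diameter, run from the floor (z = 0) to the underside of the seat, each leg's axis is inset half a diameter from the nearest pair of seat edges (so the leg's bounding box is flush with the corner).

Four stools sit around the table at the −y, +y, −x, +x sides.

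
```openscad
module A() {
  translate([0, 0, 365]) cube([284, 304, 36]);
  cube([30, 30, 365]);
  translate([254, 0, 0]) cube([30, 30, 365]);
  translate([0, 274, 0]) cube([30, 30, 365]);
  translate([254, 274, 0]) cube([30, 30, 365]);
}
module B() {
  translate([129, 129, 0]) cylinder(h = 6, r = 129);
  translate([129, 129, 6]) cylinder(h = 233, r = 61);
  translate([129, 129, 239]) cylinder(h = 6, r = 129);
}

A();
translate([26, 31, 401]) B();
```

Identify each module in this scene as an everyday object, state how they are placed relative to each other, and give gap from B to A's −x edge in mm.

The spool's min-x is at 26; the stool's min-x is 0; gap = 26 mm.

A is a stool. B is a spool. The spool is on top of the stool. The gap from the spool to the stool's −x edge is 26 mm.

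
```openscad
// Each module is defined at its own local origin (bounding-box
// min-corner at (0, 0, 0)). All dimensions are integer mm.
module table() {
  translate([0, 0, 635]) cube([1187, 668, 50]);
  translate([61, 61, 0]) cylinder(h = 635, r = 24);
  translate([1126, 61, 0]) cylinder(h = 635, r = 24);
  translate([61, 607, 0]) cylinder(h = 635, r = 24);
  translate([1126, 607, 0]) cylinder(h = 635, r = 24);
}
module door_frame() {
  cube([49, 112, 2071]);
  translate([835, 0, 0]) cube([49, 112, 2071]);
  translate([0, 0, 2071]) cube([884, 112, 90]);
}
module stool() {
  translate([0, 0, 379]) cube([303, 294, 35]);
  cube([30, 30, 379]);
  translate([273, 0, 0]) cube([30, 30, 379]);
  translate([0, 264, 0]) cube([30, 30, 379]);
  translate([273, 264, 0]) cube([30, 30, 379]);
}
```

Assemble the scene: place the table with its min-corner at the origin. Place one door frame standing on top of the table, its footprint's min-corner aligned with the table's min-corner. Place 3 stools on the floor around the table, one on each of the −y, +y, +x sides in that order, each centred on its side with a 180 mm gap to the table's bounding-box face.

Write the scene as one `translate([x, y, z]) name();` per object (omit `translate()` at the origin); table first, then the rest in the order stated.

table();
translate([0, 0, 685]) door_frame();
translate([442, -474, 0]) stool();
translate([442, 848, 0]) stool();
translate([1367, 187, 0]) stool();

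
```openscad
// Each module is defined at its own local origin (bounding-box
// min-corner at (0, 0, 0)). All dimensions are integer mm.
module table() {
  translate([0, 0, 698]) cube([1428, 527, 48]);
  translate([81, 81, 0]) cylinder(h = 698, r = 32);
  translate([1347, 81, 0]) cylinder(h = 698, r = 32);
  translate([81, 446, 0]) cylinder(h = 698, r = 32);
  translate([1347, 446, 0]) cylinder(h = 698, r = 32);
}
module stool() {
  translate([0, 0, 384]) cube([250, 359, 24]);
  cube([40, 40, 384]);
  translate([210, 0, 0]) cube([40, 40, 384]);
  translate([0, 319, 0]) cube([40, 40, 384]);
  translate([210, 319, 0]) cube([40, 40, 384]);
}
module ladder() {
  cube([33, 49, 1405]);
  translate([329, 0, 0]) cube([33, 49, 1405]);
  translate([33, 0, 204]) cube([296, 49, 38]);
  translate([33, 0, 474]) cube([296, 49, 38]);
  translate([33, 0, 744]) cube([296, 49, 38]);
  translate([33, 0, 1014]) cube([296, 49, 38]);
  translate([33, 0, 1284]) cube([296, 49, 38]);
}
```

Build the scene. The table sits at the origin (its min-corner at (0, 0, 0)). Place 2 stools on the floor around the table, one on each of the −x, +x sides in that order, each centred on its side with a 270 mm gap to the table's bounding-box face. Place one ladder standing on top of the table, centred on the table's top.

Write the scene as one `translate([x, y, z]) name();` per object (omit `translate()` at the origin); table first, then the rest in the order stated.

table();
translate([-520, 84, 0]) stool();
translate([1698, 84, 0]) stool();
translate([533, 239, 746]) ladder();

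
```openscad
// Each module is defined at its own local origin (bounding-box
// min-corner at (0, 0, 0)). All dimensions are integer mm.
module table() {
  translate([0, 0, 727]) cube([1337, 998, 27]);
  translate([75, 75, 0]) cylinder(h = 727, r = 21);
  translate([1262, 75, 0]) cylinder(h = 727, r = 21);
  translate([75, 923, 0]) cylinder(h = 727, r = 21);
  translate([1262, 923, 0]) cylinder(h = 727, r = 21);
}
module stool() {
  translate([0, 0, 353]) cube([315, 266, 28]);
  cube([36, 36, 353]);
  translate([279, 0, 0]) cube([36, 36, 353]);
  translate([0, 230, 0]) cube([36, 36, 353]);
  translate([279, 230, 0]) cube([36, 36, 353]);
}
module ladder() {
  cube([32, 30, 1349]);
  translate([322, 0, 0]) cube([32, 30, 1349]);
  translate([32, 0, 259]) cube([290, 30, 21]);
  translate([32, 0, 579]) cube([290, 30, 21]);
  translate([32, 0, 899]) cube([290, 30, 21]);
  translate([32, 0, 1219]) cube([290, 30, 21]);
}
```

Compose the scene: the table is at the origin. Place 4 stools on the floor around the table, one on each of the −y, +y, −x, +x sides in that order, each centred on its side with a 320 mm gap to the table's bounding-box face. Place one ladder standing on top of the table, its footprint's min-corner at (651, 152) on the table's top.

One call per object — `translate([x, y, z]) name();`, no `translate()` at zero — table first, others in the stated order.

table();
translate([511, -586, 0]) stool();
translate([511, 1318, 0]) stool();
translate([-635, 366, 0]) stool();
translate([1657, 366, 0]) stool();
translate([651, 152, 754]) ladder();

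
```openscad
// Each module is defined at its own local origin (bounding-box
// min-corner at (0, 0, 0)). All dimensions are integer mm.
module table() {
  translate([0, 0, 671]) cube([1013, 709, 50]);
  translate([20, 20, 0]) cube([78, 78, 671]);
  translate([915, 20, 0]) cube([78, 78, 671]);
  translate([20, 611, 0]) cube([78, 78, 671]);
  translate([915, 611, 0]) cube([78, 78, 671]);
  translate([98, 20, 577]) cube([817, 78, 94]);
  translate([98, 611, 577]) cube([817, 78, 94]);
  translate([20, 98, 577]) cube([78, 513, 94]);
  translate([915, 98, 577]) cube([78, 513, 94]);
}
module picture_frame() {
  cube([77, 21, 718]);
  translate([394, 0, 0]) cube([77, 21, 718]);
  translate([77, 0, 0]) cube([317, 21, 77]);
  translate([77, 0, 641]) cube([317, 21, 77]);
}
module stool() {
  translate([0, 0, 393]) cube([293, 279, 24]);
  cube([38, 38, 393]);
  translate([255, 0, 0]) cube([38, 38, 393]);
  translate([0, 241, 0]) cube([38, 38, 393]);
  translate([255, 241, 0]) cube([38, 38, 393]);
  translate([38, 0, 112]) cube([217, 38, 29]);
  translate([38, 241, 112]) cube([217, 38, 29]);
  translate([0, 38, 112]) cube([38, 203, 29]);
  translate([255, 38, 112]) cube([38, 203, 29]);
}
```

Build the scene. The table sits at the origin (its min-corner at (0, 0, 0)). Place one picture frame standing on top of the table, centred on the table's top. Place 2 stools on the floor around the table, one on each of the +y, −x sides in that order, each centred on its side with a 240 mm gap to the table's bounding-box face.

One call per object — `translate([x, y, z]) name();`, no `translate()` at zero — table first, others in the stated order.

table();
translate([271, 344, 721]) picture_frame();
translate([360, 949, 0]) stool();
translate([-533, 215, 0]) stool();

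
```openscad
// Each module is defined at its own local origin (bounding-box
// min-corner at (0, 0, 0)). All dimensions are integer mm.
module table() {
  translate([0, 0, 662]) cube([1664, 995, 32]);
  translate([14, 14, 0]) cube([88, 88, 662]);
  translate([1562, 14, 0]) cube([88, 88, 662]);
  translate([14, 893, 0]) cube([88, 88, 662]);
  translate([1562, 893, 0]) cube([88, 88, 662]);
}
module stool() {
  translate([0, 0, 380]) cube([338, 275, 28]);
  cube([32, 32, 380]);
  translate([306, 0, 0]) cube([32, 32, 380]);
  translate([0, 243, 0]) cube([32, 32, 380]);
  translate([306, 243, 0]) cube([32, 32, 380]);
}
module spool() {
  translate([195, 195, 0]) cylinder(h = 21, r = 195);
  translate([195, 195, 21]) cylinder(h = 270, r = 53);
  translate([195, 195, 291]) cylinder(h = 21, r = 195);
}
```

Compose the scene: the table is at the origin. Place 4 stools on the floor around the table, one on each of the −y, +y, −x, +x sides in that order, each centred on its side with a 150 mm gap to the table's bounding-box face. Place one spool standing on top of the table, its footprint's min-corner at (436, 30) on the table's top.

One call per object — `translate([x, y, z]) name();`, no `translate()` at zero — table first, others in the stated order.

table();
translate([663, -425, 0]) stool();
translate([663, 1145, 0]) stool();
translate([-488, 360, 0]) stool();
translate([1814, 360, 0]) stool();
translate([436, 30, 694]) spool();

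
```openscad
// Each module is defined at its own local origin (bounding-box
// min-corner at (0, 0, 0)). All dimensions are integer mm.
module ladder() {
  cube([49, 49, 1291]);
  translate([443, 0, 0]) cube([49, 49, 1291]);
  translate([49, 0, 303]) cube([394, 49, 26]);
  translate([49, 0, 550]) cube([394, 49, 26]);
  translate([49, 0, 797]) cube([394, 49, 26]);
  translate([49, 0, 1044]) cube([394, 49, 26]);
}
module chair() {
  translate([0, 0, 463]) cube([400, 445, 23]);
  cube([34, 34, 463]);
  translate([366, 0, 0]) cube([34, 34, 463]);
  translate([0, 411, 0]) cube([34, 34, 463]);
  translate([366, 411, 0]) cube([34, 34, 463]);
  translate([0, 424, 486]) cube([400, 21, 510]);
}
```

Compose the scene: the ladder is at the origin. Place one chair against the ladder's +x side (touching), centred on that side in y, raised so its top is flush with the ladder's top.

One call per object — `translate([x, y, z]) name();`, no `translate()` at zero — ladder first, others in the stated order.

ladder();
translate([492, -198, 295]) chair();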